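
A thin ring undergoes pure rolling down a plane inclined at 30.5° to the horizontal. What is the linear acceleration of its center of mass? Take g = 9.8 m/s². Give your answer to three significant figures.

a ≈ 2.49 m/s²

Here I = MR², so the shape factor k = I/(MR²) = 1.
Newton's second law down the slope: Mg sinθ − f = Ma. The torque equation fR = Iα (with α = a/R) gives f = kMa.
Eliminating f: Mg sinθ = (1+k)Ma, so a = g sinθ/(1+k) = 9.8 × sin30.5° / 2 ≈ 2.49 m/s².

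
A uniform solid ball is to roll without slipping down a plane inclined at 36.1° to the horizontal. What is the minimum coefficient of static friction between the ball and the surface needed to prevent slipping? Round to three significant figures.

μ_min ≈ 0.208

For this body I = (2/5)MR², i.e. k = I/(MR²) = 0.4.
Along the incline Mg sinθ − f = Ma, and torque about the center fR = Iα = kMR²(a/R) gives f = kMa.
These give a = g sinθ/(1+k) and the required friction f = kMg sinθ/(1+k).
With N = Mg cosθ, the no-slip condition f ≤ μN gives μ_min = f/N = k tanθ/(1+k).
μ_min = 0.4 × tan36.1° / 1.4 ≈ 0.208.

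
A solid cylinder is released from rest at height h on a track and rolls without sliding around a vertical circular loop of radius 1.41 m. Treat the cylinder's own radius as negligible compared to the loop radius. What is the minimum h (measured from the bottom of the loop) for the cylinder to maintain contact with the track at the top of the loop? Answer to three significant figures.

Here I = (1/2)MR², so the shape factor k = I/(MR²) = 0.5.
At the top of the loop, the minimum-contact condition is Mg = Mv_top²/r, so v_top² = gr.
With ω = v/R, the kinetic energy at speed v is ½(1+k)Mv² = (3/4)Mv².
Energy conservation from release (height h) to the top (height 2r): Mgh = Mg(2r) + (3/4)M·gr.
Thus h_min = 2r + (1+k)r/2 = r(2 + 1.5/2) = 1.41 × 2.75 ≈ 3.88 m.

h_min ≈ 3.88 m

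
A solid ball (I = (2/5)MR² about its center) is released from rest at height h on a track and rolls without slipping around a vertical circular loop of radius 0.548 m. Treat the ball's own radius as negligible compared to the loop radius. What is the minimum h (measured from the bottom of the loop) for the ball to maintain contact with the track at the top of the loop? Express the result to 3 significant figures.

h_min ≈ 1.48 m

With I = (2/5)MR², the ratio k = I/(MR²) is 0.4.
At the top, contact is just lost when gravity alone supplies the centripetal force: Mg = Mv_top²/r, i.e. v_top² = gr.
With ω = v/R, the kinetic energy at speed v is ½(1+k)Mv² = (7/10)Mv².
Energy conservation from release (height h) to the top (height 2r): Mgh = Mg(2r) + (7/10)M·gr.
Thus h_min = 2r + (1+k)r/2 = r(2 + 1.4/2) = 0.548 × 2.7 ≈ 1.48 m.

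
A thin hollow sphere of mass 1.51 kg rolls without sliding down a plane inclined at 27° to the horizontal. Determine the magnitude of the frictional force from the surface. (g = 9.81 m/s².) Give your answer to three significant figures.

The moment of inertia is (2/3)MR², giving k ≡ I/(MR²) = 2/3.
Along the incline Mg sinθ − f = Ma, and torque about the center fR = Iα = kMR²(a/R) gives f = kMa.
Combining, a = g sinθ/(1+k) and f = kMa = kMg sinθ/(1+k).
f = (2/3) × 1.51 × 9.81 × sin27° / 1.667 ≈ 2.69 N.

f ≈ 2.69 N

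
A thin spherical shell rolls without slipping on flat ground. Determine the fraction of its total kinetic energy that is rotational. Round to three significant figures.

fraction ≈ 0.400

The moment of inertia is (2/3)MR², giving k ≡ I/(MR²) = 2/3.
With ω = v/R, KE_trans = ½Mv² and KE_rot = ½Iω² = ½kMv², so KE_total = ½(1+k)Mv².
The rotational fraction is therefore k/(1+k) = (2/3)/1.667 ≈ 0.400.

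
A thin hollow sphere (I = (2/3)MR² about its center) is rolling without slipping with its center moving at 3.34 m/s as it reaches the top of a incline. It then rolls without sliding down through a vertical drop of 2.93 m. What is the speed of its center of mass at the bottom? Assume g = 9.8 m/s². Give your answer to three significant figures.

v ≈ 6.75 m/s

The moment of inertia is (2/3)MR², giving k ≡ I/(MR²) = 2/3.
Since it rolls without slipping, ω = v/R and KE = ½Mv² + ½Iω² = ½(1+k)Mv² = (5/6)Mv².
Energy conservation: (5/6)Mv₀² + Mgh = (5/6)Mv², so v² = v₀² + 2gh/(1+k).
v = √(3.34² + 2×9.8×2.93/1.667) = √45.61 ≈ 6.75 m/s.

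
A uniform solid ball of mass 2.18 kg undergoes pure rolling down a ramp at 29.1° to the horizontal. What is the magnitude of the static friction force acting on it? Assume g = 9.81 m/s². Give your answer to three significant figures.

f ≈ 2.97 N

For this body I = (2/5)MR², i.e. k = I/(MR²) = 0.4.
Newton's second law down the slope: Mg sinθ − f = Ma. The torque equation fR = Iα (with α = a/R) gives f = kMa.
Combining, a = g sinθ/(1+k) and f = kMa = kMg sinθ/(1+k).
f = 0.4 × 2.18 × 9.81 × sin29.1° / 1.4 ≈ 2.97 N.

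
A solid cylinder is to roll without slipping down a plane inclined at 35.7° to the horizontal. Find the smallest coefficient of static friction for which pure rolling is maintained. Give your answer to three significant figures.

For this body I = (1/2)MR², i.e. k = I/(MR²) = 0.5.
Newton's second law down the slope: Mg sinθ − f = Ma. The torque equation fR = Iα (with α = a/R) gives f = kMa.
These give a = g sinθ/(1+k) and the required friction f = kMg sinθ/(1+k).
The normal force is N = Mg cosθ, so μ_min = f/N = k tanθ/(1+k).
μ_min = 0.5 × tan35.7° / 1.5 ≈ 0.240.

μ_min ≈ 0.240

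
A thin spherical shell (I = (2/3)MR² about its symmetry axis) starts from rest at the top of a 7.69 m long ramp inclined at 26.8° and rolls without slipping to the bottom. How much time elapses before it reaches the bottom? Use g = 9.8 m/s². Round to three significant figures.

Here I = (2/3)MR², so the shape factor k = I/(MR²) = 2/3.
Newton's second law down the slope: Mg sinθ − f = Ma. The torque equation fR = Iα (with α = a/R) gives f = kMa.
Hence a = g sinθ/(1+k) = 9.8×sin26.8°/1.667 = 2.651 m/s².
With constant a from rest, t = √(2L/a) = √(2·7.69/2.651) ≈ 2.41 s.

t ≈ 2.41 s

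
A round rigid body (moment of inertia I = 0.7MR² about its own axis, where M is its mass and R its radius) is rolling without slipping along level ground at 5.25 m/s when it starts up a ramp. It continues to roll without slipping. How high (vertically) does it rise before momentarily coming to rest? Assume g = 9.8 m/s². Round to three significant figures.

h ≈ 2.39 m

For this body I = 0.7MR², i.e. k = I/(MR²) = 0.7.
Pure rolling means v = ωR; then KE = ½Mv² + ½I(v/R)² = ½(1+k)Mv² = (17/20)Mv².
At the top the kinetic energy is zero, so (17/20)Mv₀² = Mgh.
Thus h = (1+k)v₀²/(2g) = 1.7 × 5.25² / (2 × 9.8) ≈ 2.39 m.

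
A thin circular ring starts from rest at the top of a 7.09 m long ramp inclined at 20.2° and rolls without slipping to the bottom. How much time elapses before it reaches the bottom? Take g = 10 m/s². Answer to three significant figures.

Here I = MR², so the shape factor k = I/(MR²) = 1.
Translational: Mg sinθ − f = Ma. Rotational about the CM: fR = Iα = kMRa, so f = kMa.
Hence a = g sinθ/(1+k) = 10×sin20.2°/2 = 1.726 m/s².
Starting from rest, L = ½at², so t = √(2L/a) = √(2×7.09/1.726) ≈ 2.87 s.

t ≈ 2.87 s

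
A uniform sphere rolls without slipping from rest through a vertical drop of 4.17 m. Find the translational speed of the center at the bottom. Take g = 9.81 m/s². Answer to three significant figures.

The moment of inertia is (2/5)MR², giving k ≡ I/(MR²) = 0.4.
The rolling condition ω = v/R makes the rotational term ½I(v/R)² = ½kMv², so KE_total = ½(1+k)Mv² = (7/10)Mv².
Energy conservation: Mgh = (7/10)Mv², so v = √(2gh/(1+k)) = √(2 × 9.81 × 4.17 / 1.4) ≈ 7.64 m/s.

v ≈ 7.64 m/s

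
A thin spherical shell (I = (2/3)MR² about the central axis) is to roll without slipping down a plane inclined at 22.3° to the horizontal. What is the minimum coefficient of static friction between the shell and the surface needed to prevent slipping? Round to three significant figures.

Here I = (2/3)MR², so the shape factor k = I/(MR²) = 2/3.
Newton's second law down the slope: Mg sinθ − f = Ma. The torque equation fR = Iα (with α = a/R) gives f = kMa.
These give a = g sinθ/(1+k) and the required friction f = kMg sinθ/(1+k).
The normal force is N = Mg cosθ, so μ_min = f/N = k tanθ/(1+k).
μ_min = (2/3) × tan22.3° / 1.667 ≈ 0.164.

μ_min ≈ 0.164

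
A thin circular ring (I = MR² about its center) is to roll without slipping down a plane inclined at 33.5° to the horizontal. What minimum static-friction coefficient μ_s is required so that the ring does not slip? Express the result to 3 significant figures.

μ_min ≈ 0.331

For this body I = MR², i.e. k = I/(MR²) = 1.
Along the incline Mg sinθ − f = Ma, and torque about the center fR = Iα = kMR²(a/R) gives f = kMa.
These give a = g sinθ/(1+k) and the required friction f = kMg sinθ/(1+k).
The normal force is N = Mg cosθ, so μ_min = f/N = k tanθ/(1+k).
μ_min = 1 × tan33.5° / 2 ≈ 0.331.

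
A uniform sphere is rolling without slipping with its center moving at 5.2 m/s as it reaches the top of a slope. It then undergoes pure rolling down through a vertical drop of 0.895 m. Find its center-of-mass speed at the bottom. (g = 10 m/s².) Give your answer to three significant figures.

For this body I = (2/5)MR², i.e. k = I/(MR²) = 0.4.
Pure rolling means v = ωR; then KE = ½Mv² + ½I(v/R)² = ½(1+k)Mv² = (7/10)Mv².
Conserving energy between top and bottom: (7/10)Mv² = (7/10)Mv₀² + Mgh, hence v² = v₀² + 2gh/(1+k).
v = √(5.2² + 2×10×0.895/1.4) = √39.83 ≈ 6.31 m/s.

v ≈ 6.31 m/s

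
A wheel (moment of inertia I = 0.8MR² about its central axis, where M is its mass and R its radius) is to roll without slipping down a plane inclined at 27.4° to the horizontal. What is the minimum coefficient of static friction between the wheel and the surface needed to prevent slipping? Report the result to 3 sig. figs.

With I = 0.8MR², the ratio k = I/(MR²) is 0.8.
Newton's second law down the slope: Mg sinθ − f = Ma. The torque equation fR = Iα (with α = a/R) gives f = kMa.
These give a = g sinθ/(1+k) and the required friction f = kMg sinθ/(1+k).
The normal force is N = Mg cosθ, so μ_min = f/N = k tanθ/(1+k).
μ_min = 0.8 × tan27.4° / 1.8 ≈ 0.230.

μ_min ≈ 0.230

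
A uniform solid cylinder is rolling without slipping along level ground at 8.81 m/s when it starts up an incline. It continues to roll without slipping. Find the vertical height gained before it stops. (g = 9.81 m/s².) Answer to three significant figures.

h ≈ 5.93 m

Here I = (1/2)MR², so the shape factor k = I/(MR²) = 0.5.
The rolling condition ω = v/R makes the rotational term ½I(v/R)² = ½kMv², so KE_total = ½(1+k)Mv² = (3/4)Mv².
At the top the kinetic energy is zero, so (3/4)Mv₀² = Mgh.
Thus h = (1+k)v₀²/(2g) = 1.5 × 8.81² / (2 × 9.81) ≈ 5.93 m.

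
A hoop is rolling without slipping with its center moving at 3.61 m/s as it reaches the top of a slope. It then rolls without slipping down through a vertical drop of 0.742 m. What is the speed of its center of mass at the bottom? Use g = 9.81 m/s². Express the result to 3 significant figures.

With I = MR², the ratio k = I/(MR²) is 1.
Pure rolling means v = ωR; then KE = ½Mv² + ½I(v/R)² = ½(1+k)Mv² = Mv².
Conserving energy between top and bottom: Mv² = Mv₀² + Mgh, hence v² = v₀² + 2gh/(1+k).
v = √(3.61² + 2×9.81×0.742/2) = √20.31 ≈ 4.51 m/s.

v ≈ 4.51 m/s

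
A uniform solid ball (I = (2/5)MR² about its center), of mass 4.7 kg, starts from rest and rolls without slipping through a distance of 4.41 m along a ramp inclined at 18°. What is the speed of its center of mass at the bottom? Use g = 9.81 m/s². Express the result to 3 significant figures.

Here I = (2/5)MR², so the shape factor k = I/(MR²) = 0.4.
The rolling condition ω = v/R makes the rotational term ½I(v/R)² = ½kMv², so KE_total = ½(1+k)Mv² = (7/10)Mv².
The vertical drop is h = L sinθ = 4.41 × sin18° = 1.363 m.
Energy conservation: Mgh = (7/10)Mv², so v = √(2gh/(1+k)) = √(2 × 9.81 × 1.363 / 1.4) ≈ 4.37 m/s.

v ≈ 4.37 m/s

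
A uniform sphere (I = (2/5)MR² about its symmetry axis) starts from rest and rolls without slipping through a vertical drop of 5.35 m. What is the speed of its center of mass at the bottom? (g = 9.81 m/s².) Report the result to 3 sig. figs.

v ≈ 8.66 m/s

With I = (2/5)MR², the ratio k = I/(MR²) is 0.4.
Since it rolls without slipping, ω = v/R and KE = ½Mv² + ½Iω² = ½(1+k)Mv² = (7/10)Mv².
Energy conservation: Mgh = (7/10)Mv², so v = √(2gh/(1+k)) = √(2 × 9.81 × 5.35 / 1.4) ≈ 8.66 m/s.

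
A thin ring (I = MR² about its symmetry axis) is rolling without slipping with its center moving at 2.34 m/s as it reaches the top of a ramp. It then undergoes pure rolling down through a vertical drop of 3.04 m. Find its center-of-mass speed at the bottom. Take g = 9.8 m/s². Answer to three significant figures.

v ≈ 5.94 m/s

For this body I = MR², i.e. k = I/(MR²) = 1.
Pure rolling means v = ωR; then KE = ½Mv² + ½I(v/R)² = ½(1+k)Mv² = Mv².
Energy conservation: Mv₀² + Mgh = Mv², so v² = v₀² + 2gh/(1+k).
v = √(2.34² + 2×9.8×3.04/2) = √35.27 ≈ 5.94 m/s.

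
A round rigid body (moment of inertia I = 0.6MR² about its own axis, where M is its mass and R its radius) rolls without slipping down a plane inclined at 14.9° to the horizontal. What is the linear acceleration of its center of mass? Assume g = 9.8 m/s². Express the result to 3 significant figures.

a ≈ 1.57 m/s²

The moment of inertia is 0.6MR², giving k ≡ I/(MR²) = 0.6.
Newton's second law down the slope: Mg sinθ − f = Ma. The torque equation fR = Iα (with α = a/R) gives f = kMa.
Eliminating f: Mg sinθ = (1+k)Ma, so a = g sinθ/(1+k) = 9.8 × sin14.9° / 1.6 ≈ 1.57 m/s².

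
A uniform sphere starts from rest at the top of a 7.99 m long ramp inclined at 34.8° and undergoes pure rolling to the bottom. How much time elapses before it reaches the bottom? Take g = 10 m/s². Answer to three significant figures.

Here I = (2/5)MR², so the shape factor k = I/(MR²) = 0.4.
Along the incline Mg sinθ − f = Ma, and torque about the center fR = Iα = kMR²(a/R) gives f = kMa.
Hence a = g sinθ/(1+k) = 10×sin34.8°/1.4 = 4.077 m/s².
Starting from rest, L = ½at², so t = √(2L/a) = √(2×7.99/4.077) ≈ 1.98 s.

t ≈ 1.98 s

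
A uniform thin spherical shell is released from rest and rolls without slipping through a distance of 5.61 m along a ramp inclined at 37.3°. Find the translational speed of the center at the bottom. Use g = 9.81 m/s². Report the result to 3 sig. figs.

v ≈ 6.33 m/s

Here I = (2/3)MR², so the shape factor k = I/(MR²) = 2/3.
The rolling condition ω = v/R makes the rotational term ½I(v/R)² = ½kMv², so KE_total = ½(1+k)Mv² = (5/6)Mv².
The vertical drop is h = L sinθ = 5.61 × sin37.3° = 3.4 m.
Setting Mgh = (5/6)Mv² gives v = √(2gh/(1+k)) = √(2·9.81·3.4/1.667) ≈ 6.33 m/s.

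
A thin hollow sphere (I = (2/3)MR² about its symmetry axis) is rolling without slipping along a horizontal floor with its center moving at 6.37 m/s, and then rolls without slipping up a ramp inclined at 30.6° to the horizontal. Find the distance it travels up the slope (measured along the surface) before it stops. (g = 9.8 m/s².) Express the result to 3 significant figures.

Here I = (2/3)MR², so the shape factor k = I/(MR²) = 2/3.
Rolling without slipping gives ω = v/R, so the total kinetic energy is ½Mv² + ½Iω² = ½(1+k)Mv² = (5/6)Mv².
Setting this equal to Mgh gives the vertical rise h = (1+k)v₀²/(2g) = 1.667×6.37²/(2×9.8) = 3.45 m.
Along the incline, d = h/sinθ = 3.45/sin30.6° ≈ 6.78 m.

d ≈ 6.78 m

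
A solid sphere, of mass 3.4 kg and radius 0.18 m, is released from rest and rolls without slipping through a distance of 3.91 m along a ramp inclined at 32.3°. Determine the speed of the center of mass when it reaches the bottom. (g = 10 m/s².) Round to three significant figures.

The moment of inertia is (2/5)MR², giving k ≡ I/(MR²) = 0.4.
Rolling without slipping gives ω = v/R, so the total kinetic energy is ½Mv² + ½Iω² = ½(1+k)Mv² = (7/10)Mv².
The vertical drop is h = L sinθ = 3.91 × sin32.3° = 2.089 m.
Energy conservation: Mgh = (7/10)Mv², so v = √(2gh/(1+k)) = √(2 × 10 × 2.089 / 1.4) ≈ 5.46 m/s.

v ≈ 5.46 m/s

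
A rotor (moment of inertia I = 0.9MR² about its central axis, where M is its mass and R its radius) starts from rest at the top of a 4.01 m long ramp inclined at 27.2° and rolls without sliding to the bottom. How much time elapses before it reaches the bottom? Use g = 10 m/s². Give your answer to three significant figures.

t ≈ 1.83 s

For this body I = 0.9MR², i.e. k = I/(MR²) = 0.9.
Translational: Mg sinθ − f = Ma. Rotational about the CM: fR = Iα = kMRa, so f = kMa.
Hence a = g sinθ/(1+k) = 10×sin27.2°/1.9 = 2.406 m/s².
Starting from rest, L = ½at², so t = √(2L/a) = √(2×4.01/2.406) ≈ 1.83 s.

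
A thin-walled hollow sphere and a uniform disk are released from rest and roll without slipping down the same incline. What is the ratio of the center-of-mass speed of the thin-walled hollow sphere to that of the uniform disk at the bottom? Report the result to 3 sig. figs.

Each satisfies Mgh = ½(1+k)Mv² with k = I/(MR²), so v ∝ 1/√(1+k).
For the thin-walled hollow sphere k = 2/3; for the uniform disk k = 0.5.
v₁/v₂ = √((1+k₂)/(1+k₁)) = √(1.5/1.667) ≈ 0.949.

v_ratio ≈ 0.949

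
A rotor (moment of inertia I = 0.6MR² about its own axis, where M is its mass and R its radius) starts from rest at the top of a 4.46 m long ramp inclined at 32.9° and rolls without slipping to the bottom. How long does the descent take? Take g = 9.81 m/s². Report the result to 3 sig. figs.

Here I = 0.6MR², so the shape factor k = I/(MR²) = 0.6.
Along the incline Mg sinθ − f = Ma, and torque about the center fR = Iα = kMR²(a/R) gives f = kMa.
Hence a = g sinθ/(1+k) = 9.81×sin32.9°/1.6 = 3.33 m/s².
With constant a from rest, t = √(2L/a) = √(2·4.46/3.33) ≈ 1.64 s.

t ≈ 1.64 s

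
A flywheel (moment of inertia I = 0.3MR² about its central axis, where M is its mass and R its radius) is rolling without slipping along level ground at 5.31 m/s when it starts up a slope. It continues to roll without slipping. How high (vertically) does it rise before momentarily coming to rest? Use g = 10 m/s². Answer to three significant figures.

With I = 0.3MR², the ratio k = I/(MR²) is 0.3.
Pure rolling means v = ωR; then KE = ½Mv² + ½I(v/R)² = ½(1+k)Mv² = (13/20)Mv².
All of this converts to potential energy at the highest point: (13/20)Mv₀² = Mgh.
Thus h = (1+k)v₀²/(2g) = 1.3 × 5.31² / (2 × 10) ≈ 1.83 m.

h ≈ 1.83 m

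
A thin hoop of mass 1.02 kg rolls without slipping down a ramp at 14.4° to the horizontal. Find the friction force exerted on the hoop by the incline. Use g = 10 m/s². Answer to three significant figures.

For this body I = MR², i.e. k = I/(MR²) = 1.
Along the incline Mg sinθ − f = Ma, and torque about the center fR = Iα = kMR²(a/R) gives f = kMa.
Combining, a = g sinθ/(1+k) and f = kMa = kMg sinθ/(1+k).
f = 1 × 1.02 × 10 × sin14.4° / 2 ≈ 1.27 N.

f ≈ 1.27 N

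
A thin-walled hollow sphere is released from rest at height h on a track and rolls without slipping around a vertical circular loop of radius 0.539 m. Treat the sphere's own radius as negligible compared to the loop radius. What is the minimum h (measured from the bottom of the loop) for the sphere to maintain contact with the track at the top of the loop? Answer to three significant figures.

The moment of inertia is (2/3)MR², giving k ≡ I/(MR²) = 2/3.
At the top of the loop, the minimum-contact condition is Mg = Mv_top²/r, so v_top² = gr.
With ω = v/R, the kinetic energy at speed v is ½(1+k)Mv² = (5/6)Mv².
Energy conservation from release (height h) to the top (height 2r): Mgh = Mg(2r) + (5/6)M·gr.
Thus h_min = 2r + (1+k)r/2 = r(2 + 1.667/2) = 0.539 × 2.833 ≈ 1.53 m.

h_min ≈ 1.53 m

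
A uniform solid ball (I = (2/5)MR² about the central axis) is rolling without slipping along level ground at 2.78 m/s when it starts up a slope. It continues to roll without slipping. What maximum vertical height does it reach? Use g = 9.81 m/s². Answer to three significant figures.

The moment of inertia is (2/5)MR², giving k ≡ I/(MR²) = 0.4.
Rolling without slipping gives ω = v/R, so the total kinetic energy is ½Mv² + ½Iω² = ½(1+k)Mv² = (7/10)Mv².
At the top the kinetic energy is zero, so (7/10)Mv₀² = Mgh.
Thus h = (1+k)v₀²/(2g) = 1.4 × 2.78² / (2 × 9.81) ≈ 0.551 m.

h ≈ 0.551 m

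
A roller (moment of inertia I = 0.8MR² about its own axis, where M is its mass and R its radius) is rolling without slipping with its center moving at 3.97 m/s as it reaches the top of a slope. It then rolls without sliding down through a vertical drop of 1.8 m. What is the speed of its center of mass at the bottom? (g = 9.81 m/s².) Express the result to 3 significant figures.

v ≈ 5.95 m/s

The moment of inertia is 0.8MR², giving k ≡ I/(MR²) = 0.8.
Since it rolls without slipping, ω = v/R and KE = ½Mv² + ½Iω² = ½(1+k)Mv² = (9/10)Mv².
Conserving energy between top and bottom: (9/10)Mv² = (9/10)Mv₀² + Mgh, hence v² = v₀² + 2gh/(1+k).
v = √(3.97² + 2×9.81×1.8/1.8) = √35.38 ≈ 5.95 m/s.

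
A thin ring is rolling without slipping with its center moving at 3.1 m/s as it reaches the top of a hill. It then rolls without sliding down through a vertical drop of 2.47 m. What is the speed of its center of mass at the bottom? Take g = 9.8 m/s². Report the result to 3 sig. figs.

v ≈ 5.82 m/s

Here I = MR², so the shape factor k = I/(MR²) = 1.
Rolling without slipping gives ω = v/R, so the total kinetic energy is ½Mv² + ½Iω² = ½(1+k)Mv² = Mv².
Energy conservation: Mv₀² + Mgh = Mv², so v² = v₀² + 2gh/(1+k).
v = √(3.1² + 2×9.8×2.47/2) = √33.82 ≈ 5.82 m/s.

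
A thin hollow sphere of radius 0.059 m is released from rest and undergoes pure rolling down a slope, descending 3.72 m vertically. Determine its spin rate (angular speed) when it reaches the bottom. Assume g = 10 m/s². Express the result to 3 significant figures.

Here I = (2/3)MR², so the shape factor k = I/(MR²) = 2/3.
Rolling without slipping gives ω = v/R, so the total kinetic energy is ½Mv² + ½Iω² = ½(1+k)Mv² = (5/6)Mv².
Energy conservation Mgh = ½(1+k)Mv² gives v = √(2gh/(1+k)) = √(2 × 10 × 3.72 / 1.667) = 6.681 m/s.
Then ω = v/R = 6.681 / 0.059 ≈ 113 rad/s.

ω ≈ 113 rad/s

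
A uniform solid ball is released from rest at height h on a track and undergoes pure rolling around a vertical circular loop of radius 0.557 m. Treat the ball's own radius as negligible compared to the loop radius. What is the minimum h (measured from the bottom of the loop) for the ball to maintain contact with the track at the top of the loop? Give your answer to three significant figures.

Here I = (2/5)MR², so the shape factor k = I/(MR²) = 0.4.
At the top of the loop, the minimum-contact condition is Mg = Mv_top²/r, so v_top² = gr.
With ω = v/R, the kinetic energy at speed v is ½(1+k)Mv² = (7/10)Mv².
Energy conservation from release (height h) to the top (height 2r): Mgh = Mg(2r) + (7/10)M·gr.
Thus h_min = 2r + (1+k)r/2 = r(2 + 1.4/2) = 0.557 × 2.7 ≈ 1.50 m.

h_min ≈ 1.50 m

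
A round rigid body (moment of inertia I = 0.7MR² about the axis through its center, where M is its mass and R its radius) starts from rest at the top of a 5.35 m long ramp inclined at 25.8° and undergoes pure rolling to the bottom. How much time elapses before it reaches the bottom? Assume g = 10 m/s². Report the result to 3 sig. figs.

Here I = 0.7MR², so the shape factor k = I/(MR²) = 0.7.
Along the incline Mg sinθ − f = Ma, and torque about the center fR = Iα = kMR²(a/R) gives f = kMa.
Hence a = g sinθ/(1+k) = 10×sin25.8°/1.7 = 2.56 m/s².
With constant a from rest, t = √(2L/a) = √(2·5.35/2.56) ≈ 2.04 s.

t ≈ 2.04 s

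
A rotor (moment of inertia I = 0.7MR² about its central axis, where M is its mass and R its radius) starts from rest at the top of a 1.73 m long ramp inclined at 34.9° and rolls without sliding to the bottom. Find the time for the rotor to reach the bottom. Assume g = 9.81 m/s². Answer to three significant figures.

t ≈ 1.02 s

With I = 0.7MR², the ratio k = I/(MR²) is 0.7.
Translational: Mg sinθ − f = Ma. Rotational about the CM: fR = Iα = kMRa, so f = kMa.
Hence a = g sinθ/(1+k) = 9.81×sin34.9°/1.7 = 3.302 m/s².
With constant a from rest, t = √(2L/a) = √(2·1.73/3.302) ≈ 1.02 s.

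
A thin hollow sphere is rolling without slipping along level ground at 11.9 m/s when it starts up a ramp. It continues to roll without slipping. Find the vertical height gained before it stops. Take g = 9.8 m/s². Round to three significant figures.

h ≈ 12.0 m

With I = (2/3)MR², the ratio k = I/(MR²) is 2/3.
The rolling condition ω = v/R makes the rotational term ½I(v/R)² = ½kMv², so KE_total = ½(1+k)Mv² = (5/6)Mv².
At the top the kinetic energy is zero, so (5/6)Mv₀² = Mgh.
Thus h = (1+k)v₀²/(2g) = 1.667 × 11.9² / (2 × 9.8) ≈ 12.0 m.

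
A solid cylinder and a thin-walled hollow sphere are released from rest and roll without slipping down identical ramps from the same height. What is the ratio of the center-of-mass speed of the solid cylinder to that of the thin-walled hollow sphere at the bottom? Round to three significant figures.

v_ratio ≈ 1.05

Each satisfies Mgh = ½(1+k)Mv² with k = I/(MR²), so v ∝ 1/√(1+k).
For the solid cylinder k = 0.5; for the thin-walled hollow sphere k = 2/3.
v₁/v₂ = √((1+k₂)/(1+k₁)) = √(1.667/1.5) ≈ 1.05.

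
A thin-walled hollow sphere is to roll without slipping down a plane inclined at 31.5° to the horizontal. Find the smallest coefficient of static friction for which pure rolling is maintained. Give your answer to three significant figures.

μ_min ≈ 0.245

With I = (2/3)MR², the ratio k = I/(MR²) is 2/3.
Newton's second law down the slope: Mg sinθ − f = Ma. The torque equation fR = Iα (with α = a/R) gives f = kMa.
These give a = g sinθ/(1+k) and the required friction f = kMg sinθ/(1+k).
The normal force is N = Mg cosθ, so μ_min = f/N = k tanθ/(1+k).
μ_min = (2/3) × tan31.5° / 1.667 ≈ 0.245.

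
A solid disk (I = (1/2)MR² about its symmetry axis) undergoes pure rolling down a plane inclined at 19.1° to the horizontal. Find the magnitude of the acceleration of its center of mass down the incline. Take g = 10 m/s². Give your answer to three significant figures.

a ≈ 2.18 m/s²

With I = (1/2)MR², the ratio k = I/(MR²) is 0.5.
Along the incline Mg sinθ − f = Ma, and torque about the center fR = Iα = kMR²(a/R) gives f = kMa.
Eliminating f: Mg sinθ = (1+k)Ma, so a = g sinθ/(1+k) = 10 × sin19.1° / 1.5 ≈ 2.18 m/s².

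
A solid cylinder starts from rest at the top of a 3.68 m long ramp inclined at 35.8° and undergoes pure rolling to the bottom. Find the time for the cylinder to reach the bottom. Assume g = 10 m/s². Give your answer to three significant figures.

The moment of inertia is (1/2)MR², giving k ≡ I/(MR²) = 0.5.
Along the incline Mg sinθ − f = Ma, and torque about the center fR = Iα = kMR²(a/R) gives f = kMa.
Hence a = g sinθ/(1+k) = 10×sin35.8°/1.5 = 3.9 m/s².
With constant a from rest, t = √(2L/a) = √(2·3.68/3.9) ≈ 1.37 s.

t ≈ 1.37 s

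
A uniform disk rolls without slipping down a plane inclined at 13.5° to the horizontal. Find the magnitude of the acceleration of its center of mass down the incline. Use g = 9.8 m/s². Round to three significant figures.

For this body I = (1/2)MR², i.e. k = I/(MR²) = 0.5.
Newton's second law down the slope: Mg sinθ − f = Ma. The torque equation fR = Iα (with α = a/R) gives f = kMa.
Eliminating f: Mg sinθ = (1+k)Ma, so a = g sinθ/(1+k) = 9.8 × sin13.5° / 1.5 ≈ 1.53 m/s².

a ≈ 1.53 m/s²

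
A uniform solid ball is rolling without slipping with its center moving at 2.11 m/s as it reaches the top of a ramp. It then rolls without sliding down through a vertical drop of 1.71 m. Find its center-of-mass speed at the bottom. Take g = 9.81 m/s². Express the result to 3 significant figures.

Here I = (2/5)MR², so the shape factor k = I/(MR²) = 0.4.
Rolling without slipping gives ω = v/R, so the total kinetic energy is ½Mv² + ½Iω² = ½(1+k)Mv² = (7/10)Mv².
Conserving energy between top and bottom: (7/10)Mv² = (7/10)Mv₀² + Mgh, hence v² = v₀² + 2gh/(1+k).
v = √(2.11² + 2×9.81×1.71/1.4) = √28.42 ≈ 5.33 m/s.

v ≈ 5.33 m/s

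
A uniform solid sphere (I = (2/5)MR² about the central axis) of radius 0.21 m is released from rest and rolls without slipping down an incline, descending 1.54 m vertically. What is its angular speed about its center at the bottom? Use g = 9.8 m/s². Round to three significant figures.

ω ≈ 22.1 rad/s

Here I = (2/5)MR², so the shape factor k = I/(MR²) = 0.4.
The rolling condition ω = v/R makes the rotational term ½I(v/R)² = ½kMv², so KE_total = ½(1+k)Mv² = (7/10)Mv².
Energy conservation Mgh = ½(1+k)Mv² gives v = √(2gh/(1+k)) = √(2 × 9.8 × 1.54 / 1.4) = 4.643 m/s.
The angular speed follows from ω = v/R = 4.643/0.21 ≈ 22.1 rad/s.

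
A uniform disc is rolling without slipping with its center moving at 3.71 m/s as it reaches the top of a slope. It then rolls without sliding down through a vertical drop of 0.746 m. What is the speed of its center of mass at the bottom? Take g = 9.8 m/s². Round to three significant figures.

v ≈ 4.85 m/s

For this body I = (1/2)MR², i.e. k = I/(MR²) = 0.5.
The rolling condition ω = v/R makes the rotational term ½I(v/R)² = ½kMv², so KE_total = ½(1+k)Mv² = (3/4)Mv².
Energy conservation: (3/4)Mv₀² + Mgh = (3/4)Mv², so v² = v₀² + 2gh/(1+k).
v = √(3.71² + 2×9.8×0.746/1.5) = √23.51 ≈ 4.85 m/s.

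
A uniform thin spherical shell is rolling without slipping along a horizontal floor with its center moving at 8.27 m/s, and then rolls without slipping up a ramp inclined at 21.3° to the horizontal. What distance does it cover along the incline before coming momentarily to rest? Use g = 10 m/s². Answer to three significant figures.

The moment of inertia is (2/3)MR², giving k ≡ I/(MR²) = 2/3.
Pure rolling means v = ωR; then KE = ½Mv² + ½I(v/R)² = ½(1+k)Mv² = (5/6)Mv².
Setting this equal to Mgh gives the vertical rise h = (1+k)v₀²/(2g) = 1.667×8.27²/(2×10) = 5.699 m.
The distance along the slope is d = h/sinθ = 5.699/sin21.3° ≈ 15.7 m.

d ≈ 15.7 m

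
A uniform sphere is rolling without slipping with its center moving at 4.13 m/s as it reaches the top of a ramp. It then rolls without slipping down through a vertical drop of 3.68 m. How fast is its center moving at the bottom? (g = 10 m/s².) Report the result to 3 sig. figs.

For this body I = (2/5)MR², i.e. k = I/(MR²) = 0.4.
Since it rolls without slipping, ω = v/R and KE = ½Mv² + ½Iω² = ½(1+k)Mv² = (7/10)Mv².
Conserving energy between top and bottom: (7/10)Mv² = (7/10)Mv₀² + Mgh, hence v² = v₀² + 2gh/(1+k).
v = √(4.13² + 2×10×3.68/1.4) = √69.63 ≈ 8.34 m/s.

v ≈ 8.34 m/s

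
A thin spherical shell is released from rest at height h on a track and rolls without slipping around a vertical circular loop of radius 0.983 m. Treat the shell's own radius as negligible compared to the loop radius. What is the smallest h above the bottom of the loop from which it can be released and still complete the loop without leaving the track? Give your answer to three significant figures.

The moment of inertia is (2/3)MR², giving k ≡ I/(MR²) = 2/3.
At the top, contact is just lost when gravity alone supplies the centripetal force: Mg = Mv_top²/r, i.e. v_top² = gr.
With ω = v/R, the kinetic energy at speed v is ½(1+k)Mv² = (5/6)Mv².
Energy conservation from release (height h) to the top (height 2r): Mgh = Mg(2r) + (5/6)M·gr.
Thus h_min = 2r + (1+k)r/2 = r(2 + 1.667/2) = 0.983 × 2.833 ≈ 2.79 m.

h_min ≈ 2.79 m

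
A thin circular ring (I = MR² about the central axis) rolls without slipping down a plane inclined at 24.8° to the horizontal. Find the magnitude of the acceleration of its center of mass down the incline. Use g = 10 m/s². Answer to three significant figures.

The moment of inertia is MR², giving k ≡ I/(MR²) = 1.
Translational: Mg sinθ − f = Ma. Rotational about the CM: fR = Iα = kMRa, so f = kMa.
Eliminating f: Mg sinθ = (1+k)Ma, so a = g sinθ/(1+k) = 10 × sin24.8° / 2 ≈ 2.10 m/s².

a ≈ 2.10 m/s²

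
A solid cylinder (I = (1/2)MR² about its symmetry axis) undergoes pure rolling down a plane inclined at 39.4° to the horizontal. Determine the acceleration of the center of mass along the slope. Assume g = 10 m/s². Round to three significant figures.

Here I = (1/2)MR², so the shape factor k = I/(MR²) = 0.5.
Newton's second law down the slope: Mg sinθ − f = Ma. The torque equation fR = Iα (with α = a/R) gives f = kMa.
Eliminating f: Mg sinθ = (1+k)Ma, so a = g sinθ/(1+k) = 10 × sin39.4° / 1.5 ≈ 4.23 m/s².

a ≈ 4.23 m/s²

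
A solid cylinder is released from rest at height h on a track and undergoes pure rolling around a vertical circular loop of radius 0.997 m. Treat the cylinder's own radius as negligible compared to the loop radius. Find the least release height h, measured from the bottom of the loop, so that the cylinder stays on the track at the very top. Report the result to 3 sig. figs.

The moment of inertia is (1/2)MR², giving k ≡ I/(MR²) = 0.5.
At the top of the loop, the minimum-contact condition is Mg = Mv_top²/r, so v_top² = gr.
With ω = v/R, the kinetic energy at speed v is ½(1+k)Mv² = (3/4)Mv².
Energy conservation from release (height h) to the top (height 2r): Mgh = Mg(2r) + (3/4)M·gr.
Thus h_min = 2r + (1+k)r/2 = r(2 + 1.5/2) = 0.997 × 2.75 ≈ 2.74 m.

h_min ≈ 2.74 m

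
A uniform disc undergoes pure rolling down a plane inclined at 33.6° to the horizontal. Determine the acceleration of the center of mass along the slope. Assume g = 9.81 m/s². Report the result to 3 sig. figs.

Here I = (1/2)MR², so the shape factor k = I/(MR²) = 0.5.
Along the incline Mg sinθ − f = Ma, and torque about the center fR = Iα = kMR²(a/R) gives f = kMa.
Eliminating f: Mg sinθ = (1+k)Ma, so a = g sinθ/(1+k) = 9.81 × sin33.6° / 1.5 ≈ 3.62 m/s².

a ≈ 3.62 m/s²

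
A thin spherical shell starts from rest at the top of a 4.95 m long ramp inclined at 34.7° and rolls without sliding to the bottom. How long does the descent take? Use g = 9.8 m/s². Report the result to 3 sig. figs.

The moment of inertia is (2/3)MR², giving k ≡ I/(MR²) = 2/3.
Along the incline Mg sinθ − f = Ma, and torque about the center fR = Iα = kMR²(a/R) gives f = kMa.
Hence a = g sinθ/(1+k) = 9.8×sin34.7°/1.667 = 3.347 m/s².
With constant a from rest, t = √(2L/a) = √(2·4.95/3.347) ≈ 1.72 s.

t ≈ 1.72 s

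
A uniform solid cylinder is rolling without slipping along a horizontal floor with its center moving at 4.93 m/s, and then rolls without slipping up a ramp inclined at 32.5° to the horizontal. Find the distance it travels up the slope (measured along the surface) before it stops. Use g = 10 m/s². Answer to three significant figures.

With I = (1/2)MR², the ratio k = I/(MR²) is 0.5.
The rolling condition ω = v/R makes the rotational term ½I(v/R)² = ½kMv², so KE_total = ½(1+k)Mv² = (3/4)Mv².
Setting this equal to Mgh gives the vertical rise h = (1+k)v₀²/(2g) = 1.5×4.93²/(2×10) = 1.823 m.
The distance along the slope is d = h/sinθ = 1.823/sin32.5° ≈ 3.39 m.

d ≈ 3.39 m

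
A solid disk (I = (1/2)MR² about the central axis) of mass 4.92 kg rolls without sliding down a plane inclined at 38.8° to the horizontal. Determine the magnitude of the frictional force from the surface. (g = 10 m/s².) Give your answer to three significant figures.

For this body I = (1/2)MR², i.e. k = I/(MR²) = 0.5.
Translational: Mg sinθ − f = Ma. Rotational about the CM: fR = Iα = kMRa, so f = kMa.
Combining, a = g sinθ/(1+k) and f = kMa = kMg sinθ/(1+k).
f = 0.5 × 4.92 × 10 × sin38.8° / 1.5 ≈ 10.3 N.

f ≈ 10.3 N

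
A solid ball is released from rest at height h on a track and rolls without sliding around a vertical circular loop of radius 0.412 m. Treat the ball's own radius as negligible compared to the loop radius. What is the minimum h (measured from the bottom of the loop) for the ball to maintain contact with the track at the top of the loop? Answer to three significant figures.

h_min ≈ 1.11 m

With I = (2/5)MR², the ratio k = I/(MR²) is 0.4.
At the top of the loop, the minimum-contact condition is Mg = Mv_top²/r, so v_top² = gr.
With ω = v/R, the kinetic energy at speed v is ½(1+k)Mv² = (7/10)Mv².
Energy conservation from release (height h) to the top (height 2r): Mgh = Mg(2r) + (7/10)M·gr.
Thus h_min = 2r + (1+k)r/2 = r(2 + 1.4/2) = 0.412 × 2.7 ≈ 1.11 m.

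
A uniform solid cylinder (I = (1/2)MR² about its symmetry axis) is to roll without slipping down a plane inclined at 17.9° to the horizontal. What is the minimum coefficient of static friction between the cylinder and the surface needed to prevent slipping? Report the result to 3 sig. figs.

μ_min ≈ 0.108

Here I = (1/2)MR², so the shape factor k = I/(MR²) = 0.5.
Translational: Mg sinθ − f = Ma. Rotational about the CM: fR = Iα = kMRa, so f = kMa.
These give a = g sinθ/(1+k) and the required friction f = kMg sinθ/(1+k).
The normal force is N = Mg cosθ, so μ_min = f/N = k tanθ/(1+k).
μ_min = 0.5 × tan17.9° / 1.5 ≈ 0.108.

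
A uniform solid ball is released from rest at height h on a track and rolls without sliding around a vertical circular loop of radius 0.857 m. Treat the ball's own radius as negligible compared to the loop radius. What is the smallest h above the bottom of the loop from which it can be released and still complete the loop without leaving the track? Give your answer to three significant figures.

h_min ≈ 2.31 m

With I = (2/5)MR², the ratio k = I/(MR²) is 0.4.
At the top of the loop, the minimum-contact condition is Mg = Mv_top²/r, so v_top² = gr.
With ω = v/R, the kinetic energy at speed v is ½(1+k)Mv² = (7/10)Mv².
Energy conservation from release (height h) to the top (height 2r): Mgh = Mg(2r) + (7/10)M·gr.
Thus h_min = 2r + (1+k)r/2 = r(2 + 1.4/2) = 0.857 × 2.7 ≈ 2.31 m.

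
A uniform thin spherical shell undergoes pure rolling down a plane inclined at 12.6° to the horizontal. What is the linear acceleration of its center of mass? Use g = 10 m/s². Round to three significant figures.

a ≈ 1.31 m/s²

With I = (2/3)MR², the ratio k = I/(MR²) is 2/3.
Newton's second law down the slope: Mg sinθ − f = Ma. The torque equation fR = Iα (with α = a/R) gives f = kMa.
Eliminating f: Mg sinθ = (1+k)Ma, so a = g sinθ/(1+k) = 10 × sin12.6° / 1.667 ≈ 1.31 m/s².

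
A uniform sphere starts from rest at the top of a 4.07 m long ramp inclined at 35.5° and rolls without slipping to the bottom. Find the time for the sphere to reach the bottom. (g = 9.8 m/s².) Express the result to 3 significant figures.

For this body I = (2/5)MR², i.e. k = I/(MR²) = 0.4.
Newton's second law down the slope: Mg sinθ − f = Ma. The torque equation fR = Iα (with α = a/R) gives f = kMa.
Hence a = g sinθ/(1+k) = 9.8×sin35.5°/1.4 = 4.065 m/s².
With constant a from rest, t = √(2L/a) = √(2·4.07/4.065) ≈ 1.42 s.

t ≈ 1.42 s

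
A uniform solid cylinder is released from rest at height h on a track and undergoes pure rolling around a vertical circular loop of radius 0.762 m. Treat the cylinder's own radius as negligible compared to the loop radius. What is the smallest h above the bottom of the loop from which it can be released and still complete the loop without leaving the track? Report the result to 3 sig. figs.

h_min ≈ 2.10 m

Here I = (1/2)MR², so the shape factor k = I/(MR²) = 0.5.
At the top of the loop, the minimum-contact condition is Mg = Mv_top²/r, so v_top² = gr.
With ω = v/R, the kinetic energy at speed v is ½(1+k)Mv² = (3/4)Mv².
Energy conservation from release (height h) to the top (height 2r): Mgh = Mg(2r) + (3/4)M·gr.
Thus h_min = 2r + (1+k)r/2 = r(2 + 1.5/2) = 0.762 × 2.75 ≈ 2.10 m.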